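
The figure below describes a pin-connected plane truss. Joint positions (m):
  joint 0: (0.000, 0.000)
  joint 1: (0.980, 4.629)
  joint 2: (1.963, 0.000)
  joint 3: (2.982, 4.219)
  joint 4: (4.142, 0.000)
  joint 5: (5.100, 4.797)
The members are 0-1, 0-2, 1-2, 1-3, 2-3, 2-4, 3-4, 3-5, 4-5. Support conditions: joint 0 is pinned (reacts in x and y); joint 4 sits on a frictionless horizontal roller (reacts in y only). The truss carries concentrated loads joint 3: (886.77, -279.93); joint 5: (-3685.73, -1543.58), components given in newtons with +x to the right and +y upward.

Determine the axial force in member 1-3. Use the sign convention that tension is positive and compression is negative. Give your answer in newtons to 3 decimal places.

N=6 nodes, M=9 members, R=3 reactions → 2N=12, M+R=12
member 0 (0-1): L=4.7316, (cx,cy)=(0.2071,0.9783)
member 1 (0-2): L=1.9630, (cx,cy)=(1.0000,0.0000)
member 2 (1-2): L=4.7322, (cx,cy)=(0.2077,-0.9782)
member 3 (1-3): L=2.0436, (cx,cy)=(0.9797,-0.2006)
member 4 (2-3): L=4.3403, (cx,cy)=(0.2348,0.9720)
member 5 (2-4): L=2.1790, (cx,cy)=(1.0000,0.0000)
member 6 (3-4): L=4.3756, (cx,cy)=(0.2651,-0.9642)
member 7 (3-5): L=2.1955, (cx,cy)=(0.9647,0.2633)
member 8 (4-5): L=4.8917, (cx,cy)=(0.1958,0.9806)
solve A·x = −loads:
  F[0-1] = -3155.1211 N (compression)
  F[0-2] = -2145.4773 N (compression)
  F[1-2] = +3442.0438 N (tension)
  F[1-3] = -1396.8835 N (compression)
  F[2-3] = -3463.7776 N (compression)
  F[2-4] = -617.2688 N (compression)
  F[3-4] = +1899.9221 N (tension)
  F[3-5] = -3702.7744 N (compression)
  F[4-5] = -579.9756 N (compression)
  Rx@0 = +2798.9600 N
  Ry@0 = +3086.7053 N
  Ry@4 = -1263.1953 N

-1396.884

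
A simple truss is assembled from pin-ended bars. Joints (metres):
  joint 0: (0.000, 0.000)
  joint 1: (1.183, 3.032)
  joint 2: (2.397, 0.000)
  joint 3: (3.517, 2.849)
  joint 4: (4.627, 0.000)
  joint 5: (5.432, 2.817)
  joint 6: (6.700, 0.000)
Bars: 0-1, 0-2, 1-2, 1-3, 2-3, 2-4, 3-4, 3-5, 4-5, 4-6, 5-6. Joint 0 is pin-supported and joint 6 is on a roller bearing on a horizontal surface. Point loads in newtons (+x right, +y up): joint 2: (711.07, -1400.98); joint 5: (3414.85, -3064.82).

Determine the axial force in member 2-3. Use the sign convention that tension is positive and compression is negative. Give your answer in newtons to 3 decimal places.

N=7 nodes, M=11 members, R=3 reactions → 2N=14, M+R=14
member 0 (0-1): L=3.2546, (cx,cy)=(0.3635,0.9316)
member 1 (0-2): L=2.3970, (cx,cy)=(1.0000,0.0000)
member 2 (1-2): L=3.2660, (cx,cy)=(0.3717,-0.9283)
member 3 (1-3): L=2.3412, (cx,cy)=(0.9969,-0.0782)
member 4 (2-3): L=3.0612, (cx,cy)=(0.3659,0.9307)
member 5 (2-4): L=2.2300, (cx,cy)=(1.0000,0.0000)
member 6 (3-4): L=3.0576, (cx,cy)=(0.3630,-0.9318)
member 7 (3-5): L=1.9153, (cx,cy)=(0.9999,-0.0167)
member 8 (4-5): L=2.9298, (cx,cy)=(0.2748,0.9615)
member 9 (4-6): L=2.0730, (cx,cy)=(1.0000,0.0000)
member 10 (5-6): L=3.0892, (cx,cy)=(0.4105,-0.9119)
solve A·x = −loads:
  F[0-1] = -47.2588 N (compression)
  F[0-2] = +4143.0978 N (tension)
  F[1-2] = +50.4591 N (tension)
  F[1-3] = -36.0441 N (compression)
  F[2-3] = +1455.0152 N (tension)
  F[2-4] = +2918.4453 N (tension)
  F[3-4] = -1474.8108 N (compression)
  F[3-5] = +1031.9496 N (tension)
  F[4-5] = +1429.2039 N (tension)
  F[4-6] = +1990.3475 N (tension)
  F[5-6] = -4849.0789 N (compression)
  Rx@0 = -4125.9200 N
  Ry@0 = +44.0263 N
  Ry@6 = +4421.7737 N

1455.015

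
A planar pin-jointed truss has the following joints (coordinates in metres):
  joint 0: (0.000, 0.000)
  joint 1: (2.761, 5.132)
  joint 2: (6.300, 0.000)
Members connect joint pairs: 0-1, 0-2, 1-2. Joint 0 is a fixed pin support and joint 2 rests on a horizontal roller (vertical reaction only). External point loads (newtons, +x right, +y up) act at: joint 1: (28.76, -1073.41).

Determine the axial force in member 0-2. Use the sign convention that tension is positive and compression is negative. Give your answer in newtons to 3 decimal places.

N=3 nodes, M=3 members, R=3 reactions → 2N=6, M+R=6
member 0 (0-1): L=5.8276, (cx,cy)=(0.4738,0.8806)
member 1 (0-2): L=6.3000, (cx,cy)=(1.0000,0.0000)
member 2 (1-2): L=6.2339, (cx,cy)=(0.5677,-0.8232)
solve A·x = −loads:
  F[0-1] = -658.1062 N (compression)
  F[0-2] = +340.5592 N (tension)
  F[1-2] = -599.8938 N (compression)
  Rx@0 = -28.7600 N
  Ry@0 = +579.5558 N
  Ry@2 = +493.8542 N

340.559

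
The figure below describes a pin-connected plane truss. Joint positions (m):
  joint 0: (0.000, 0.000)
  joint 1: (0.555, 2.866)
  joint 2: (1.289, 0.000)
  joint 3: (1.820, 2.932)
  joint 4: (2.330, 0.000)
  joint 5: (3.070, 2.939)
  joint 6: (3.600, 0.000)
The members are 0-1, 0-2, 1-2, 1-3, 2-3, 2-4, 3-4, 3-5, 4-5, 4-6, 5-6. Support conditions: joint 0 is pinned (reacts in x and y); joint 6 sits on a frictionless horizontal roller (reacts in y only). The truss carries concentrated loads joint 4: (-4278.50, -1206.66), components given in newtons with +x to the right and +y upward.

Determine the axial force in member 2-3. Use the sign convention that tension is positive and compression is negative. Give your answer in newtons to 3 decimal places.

N=7 nodes, M=11 members, R=3 reactions → 2N=14, M+R=14
member 0 (0-1): L=2.9192, (cx,cy)=(0.1901,0.9818)
member 1 (0-2): L=1.2890, (cx,cy)=(1.0000,0.0000)
member 2 (1-2): L=2.9585, (cx,cy)=(0.2481,-0.9687)
member 3 (1-3): L=1.2667, (cx,cy)=(0.9986,0.0521)
member 4 (2-3): L=2.9797, (cx,cy)=(0.1782,0.9840)
member 5 (2-4): L=1.0410, (cx,cy)=(1.0000,0.0000)
member 6 (3-4): L=2.9760, (cx,cy)=(0.1714,-0.9852)
member 7 (3-5): L=1.2500, (cx,cy)=(1.0000,0.0056)
member 8 (4-5): L=3.0307, (cx,cy)=(0.2442,0.9697)
member 9 (4-6): L=1.2700, (cx,cy)=(1.0000,0.0000)
member 10 (5-6): L=2.9864, (cx,cy)=(0.1775,-0.9841)
solve A·x = −loads:
  F[0-1] = -433.5910 N (compression)
  F[0-2] = -4196.0667 N (compression)
  F[1-2] = +429.2462 N (tension)
  F[1-3] = -189.1858 N (compression)
  F[2-3] = -422.5900 N (compression)
  F[2-4] = -4014.2630 N (compression)
  F[3-4] = +430.1536 N (tension)
  F[3-5] = -337.9575 N (compression)
  F[4-5] = +807.3039 N (tension)
  F[4-6] = +140.8363 N (tension)
  F[5-6] = -793.5743 N (compression)
  Rx@0 = +4278.5000 N
  Ry@0 = +425.6828 N
  Ry@6 = +780.9772 N

-422.590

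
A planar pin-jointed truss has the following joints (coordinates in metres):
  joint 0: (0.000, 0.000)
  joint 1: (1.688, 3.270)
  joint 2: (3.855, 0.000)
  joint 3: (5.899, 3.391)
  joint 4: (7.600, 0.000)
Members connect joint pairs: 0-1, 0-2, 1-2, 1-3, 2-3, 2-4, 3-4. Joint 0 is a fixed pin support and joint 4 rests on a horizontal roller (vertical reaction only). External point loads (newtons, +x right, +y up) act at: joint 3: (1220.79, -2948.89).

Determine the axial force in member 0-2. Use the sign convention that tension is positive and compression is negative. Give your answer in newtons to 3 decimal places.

1280.314

N=5 nodes, M=7 members, R=3 reactions → 2N=10, M+R=10
member 0 (0-1): L=3.6800, (cx,cy)=(0.4587,0.8886)
member 1 (0-2): L=3.8550, (cx,cy)=(1.0000,0.0000)
member 2 (1-2): L=3.9229, (cx,cy)=(0.5524,-0.8336)
member 3 (1-3): L=4.2127, (cx,cy)=(0.9996,0.0287)
member 4 (2-3): L=3.9594, (cx,cy)=(0.5162,0.8564)
member 5 (2-4): L=3.7450, (cx,cy)=(1.0000,0.0000)
member 6 (3-4): L=3.7937, (cx,cy)=(0.4484,-0.8938)
solve A·x = −loads:
  F[0-1] = -129.7681 N (compression)
  F[0-2] = +1280.3144 N (tension)
  F[1-2] = +133.7343 N (tension)
  F[1-3] = -133.4548 N (compression)
  F[2-3] = -130.1636 N (compression)
  F[2-4] = +1421.3854 N (tension)
  F[3-4] = -3170.0957 N (compression)
  Rx@0 = -1220.7900 N
  Ry@0 = +115.3109 N
  Ry@4 = +2833.5791 N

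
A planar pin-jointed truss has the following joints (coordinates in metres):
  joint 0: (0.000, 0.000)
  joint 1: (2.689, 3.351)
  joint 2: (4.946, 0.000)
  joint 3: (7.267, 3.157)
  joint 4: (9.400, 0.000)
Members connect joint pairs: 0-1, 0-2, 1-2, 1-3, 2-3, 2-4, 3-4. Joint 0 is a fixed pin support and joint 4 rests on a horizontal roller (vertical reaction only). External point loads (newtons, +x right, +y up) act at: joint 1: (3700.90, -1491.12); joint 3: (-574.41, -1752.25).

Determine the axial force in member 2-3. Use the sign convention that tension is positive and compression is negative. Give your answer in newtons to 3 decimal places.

N=5 nodes, M=7 members, R=3 reactions → 2N=10, M+R=10
member 0 (0-1): L=4.2965, (cx,cy)=(0.6259,0.7799)
member 1 (0-2): L=4.9460, (cx,cy)=(1.0000,0.0000)
member 2 (1-2): L=4.0402, (cx,cy)=(0.5586,-0.8294)
member 3 (1-3): L=4.5821, (cx,cy)=(0.9991,-0.0423)
member 4 (2-3): L=3.9184, (cx,cy)=(0.5923,0.8057)
member 5 (2-4): L=4.4540, (cx,cy)=(1.0000,0.0000)
member 6 (3-4): L=3.8100, (cx,cy)=(0.5598,-0.8286)
solve A·x = −loads:
  F[0-1] = -430.4974 N (compression)
  F[0-2] = +3395.9203 N (tension)
  F[1-2] = -1225.0968 N (compression)
  F[1-3] = -3288.8973 N (compression)
  F[2-3] = +1261.1691 N (tension)
  F[2-4] = +1964.5012 N (tension)
  F[3-4] = -3509.0534 N (compression)
  Rx@0 = -3126.4900 N
  Ry@0 = +335.7609 N
  Ry@4 = +2907.6091 N

1261.169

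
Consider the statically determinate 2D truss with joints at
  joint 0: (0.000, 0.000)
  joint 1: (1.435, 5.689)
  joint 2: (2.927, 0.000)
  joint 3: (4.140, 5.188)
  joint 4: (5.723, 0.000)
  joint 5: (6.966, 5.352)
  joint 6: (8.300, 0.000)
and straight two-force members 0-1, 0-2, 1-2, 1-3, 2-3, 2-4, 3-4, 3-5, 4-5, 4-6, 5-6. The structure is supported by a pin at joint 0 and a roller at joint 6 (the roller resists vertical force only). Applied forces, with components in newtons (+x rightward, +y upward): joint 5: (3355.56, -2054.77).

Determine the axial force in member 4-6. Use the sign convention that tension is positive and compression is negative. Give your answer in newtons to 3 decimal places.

N=7 nodes, M=11 members, R=3 reactions → 2N=14, M+R=14
member 0 (0-1): L=5.8672, (cx,cy)=(0.2446,0.9696)
member 1 (0-2): L=2.9270, (cx,cy)=(1.0000,0.0000)
member 2 (1-2): L=5.8814, (cx,cy)=(0.2537,-0.9673)
member 3 (1-3): L=2.7510, (cx,cy)=(0.9833,-0.1821)
member 4 (2-3): L=5.3279, (cx,cy)=(0.2277,0.9737)
member 5 (2-4): L=2.7960, (cx,cy)=(1.0000,0.0000)
member 6 (3-4): L=5.4241, (cx,cy)=(0.2918,-0.9565)
member 7 (3-5): L=2.8308, (cx,cy)=(0.9983,0.0579)
member 8 (4-5): L=5.4944, (cx,cy)=(0.2262,0.9741)
member 9 (4-6): L=2.5770, (cx,cy)=(1.0000,0.0000)
member 10 (5-6): L=5.5157, (cx,cy)=(0.2419,-0.9703)
solve A·x = −loads:
  F[0-1] = +1890.9100 N (tension)
  F[0-2] = +2893.0806 N (tension)
  F[1-2] = -2085.3333 N (compression)
  F[1-3] = +1008.3522 N (tension)
  F[2-3] = +2071.5184 N (tension)
  F[2-4] = +1892.4505 N (tension)
  F[3-4] = -1796.3518 N (compression)
  F[3-5] = +1990.7073 N (tension)
  F[4-5] = +1763.8792 N (tension)
  F[4-6] = +969.1568 N (tension)
  F[5-6] = -4007.2138 N (compression)
  Rx@0 = -3355.5600 N
  Ry@0 = -1833.4812 N
  Ry@6 = +3888.2512 N

969.157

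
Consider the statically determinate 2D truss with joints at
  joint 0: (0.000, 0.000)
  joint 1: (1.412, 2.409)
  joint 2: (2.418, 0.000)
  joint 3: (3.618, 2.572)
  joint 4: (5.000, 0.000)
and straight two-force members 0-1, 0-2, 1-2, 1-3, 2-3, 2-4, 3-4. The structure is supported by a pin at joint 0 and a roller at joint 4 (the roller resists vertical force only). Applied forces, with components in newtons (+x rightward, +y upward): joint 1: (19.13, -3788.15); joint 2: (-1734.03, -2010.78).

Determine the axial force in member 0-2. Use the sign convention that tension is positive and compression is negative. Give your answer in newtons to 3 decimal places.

N=5 nodes, M=7 members, R=3 reactions → 2N=10, M+R=10
member 0 (0-1): L=2.7923, (cx,cy)=(0.5057,0.8627)
member 1 (0-2): L=2.4180, (cx,cy)=(1.0000,0.0000)
member 2 (1-2): L=2.6106, (cx,cy)=(0.3853,-0.9228)
member 3 (1-3): L=2.2120, (cx,cy)=(0.9973,0.0737)
member 4 (2-3): L=2.8382, (cx,cy)=(0.4228,0.9062)
member 5 (2-4): L=2.5820, (cx,cy)=(1.0000,0.0000)
member 6 (3-4): L=2.9198, (cx,cy)=(0.4733,-0.8809)
solve A·x = −loads:
  F[0-1] = -4343.8254 N (compression)
  F[0-2] = +481.6576 N (tension)
  F[1-2] = -214.8129 N (compression)
  F[1-3] = -2138.7241 N (compression)
  F[2-3] = +2437.6035 N (tension)
  F[2-4] = +1102.2705 N (tension)
  F[3-4] = -2328.7887 N (compression)
  Rx@0 = +1714.9000 N
  Ry@0 = +3747.5264 N
  Ry@4 = +2051.4036 N

481.658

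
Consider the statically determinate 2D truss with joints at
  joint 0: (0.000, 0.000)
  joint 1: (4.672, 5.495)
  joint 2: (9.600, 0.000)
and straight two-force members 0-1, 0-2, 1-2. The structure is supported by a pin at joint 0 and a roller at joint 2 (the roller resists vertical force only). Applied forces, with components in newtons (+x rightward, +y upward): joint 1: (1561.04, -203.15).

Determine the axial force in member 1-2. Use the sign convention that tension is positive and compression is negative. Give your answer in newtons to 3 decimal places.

-1333.024

N=3 nodes, M=3 members, R=3 reactions → 2N=6, M+R=6
member 0 (0-1): L=7.2127, (cx,cy)=(0.6477,0.7619)
member 1 (0-2): L=9.6000, (cx,cy)=(1.0000,0.0000)
member 2 (1-2): L=7.3811, (cx,cy)=(0.6677,-0.7445)
solve A·x = −loads:
  F[0-1] = +1035.9588 N (tension)
  F[0-2] = +889.9987 N (tension)
  F[1-2] = -1333.0243 N (compression)
  Rx@0 = -1561.0400 N
  Ry@0 = -789.2491 N
  Ry@2 = +992.3991 N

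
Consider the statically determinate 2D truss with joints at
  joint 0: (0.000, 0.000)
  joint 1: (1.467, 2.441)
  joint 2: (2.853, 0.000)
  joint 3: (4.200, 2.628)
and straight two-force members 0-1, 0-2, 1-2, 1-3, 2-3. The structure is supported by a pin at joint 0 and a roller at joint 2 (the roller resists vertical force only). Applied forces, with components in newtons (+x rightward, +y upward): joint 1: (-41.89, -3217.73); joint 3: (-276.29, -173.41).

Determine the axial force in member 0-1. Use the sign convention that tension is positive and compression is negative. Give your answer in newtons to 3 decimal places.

-2066.985

N=4 nodes, M=5 members, R=3 reactions → 2N=8, M+R=8
member 0 (0-1): L=2.8479, (cx,cy)=(0.5151,0.8571)
member 1 (0-2): L=2.8530, (cx,cy)=(1.0000,0.0000)
member 2 (1-2): L=2.8070, (cx,cy)=(0.4938,-0.8696)
member 3 (1-3): L=2.7394, (cx,cy)=(0.9977,0.0683)
member 4 (2-3): L=2.9531, (cx,cy)=(0.4561,0.8899)
solve A·x = −loads:
  F[0-1] = -2066.9847 N (compression)
  F[0-2] = +746.5554 N (tension)
  F[1-2] = -1678.2023 N (compression)
  F[1-3] = -194.6730 N (compression)
  F[2-3] = -179.9289 N (compression)
  Rx@0 = +318.1800 N
  Ry@0 = +1771.6558 N
  Ry@2 = +1619.4842 N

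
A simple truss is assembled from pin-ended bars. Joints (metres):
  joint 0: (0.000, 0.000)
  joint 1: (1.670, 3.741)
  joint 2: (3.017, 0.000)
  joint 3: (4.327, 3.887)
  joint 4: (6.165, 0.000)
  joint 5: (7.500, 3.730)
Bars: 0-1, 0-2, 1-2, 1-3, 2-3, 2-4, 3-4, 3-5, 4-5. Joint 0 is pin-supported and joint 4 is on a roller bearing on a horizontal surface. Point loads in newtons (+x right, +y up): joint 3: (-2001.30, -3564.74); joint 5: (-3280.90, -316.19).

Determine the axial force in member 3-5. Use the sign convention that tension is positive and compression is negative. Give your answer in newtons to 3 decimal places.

-3116.418

N=6 nodes, M=9 members, R=3 reactions → 2N=12, M+R=12
member 0 (0-1): L=4.0968, (cx,cy)=(0.4076,0.9131)
member 1 (0-2): L=3.0170, (cx,cy)=(1.0000,0.0000)
member 2 (1-2): L=3.9761, (cx,cy)=(0.3388,-0.9409)
member 3 (1-3): L=2.6610, (cx,cy)=(0.9985,0.0549)
member 4 (2-3): L=4.1018, (cx,cy)=(0.3194,0.9476)
member 5 (2-4): L=3.1480, (cx,cy)=(1.0000,0.0000)
member 6 (3-4): L=4.2997, (cx,cy)=(0.4275,-0.9040)
member 7 (3-5): L=3.1769, (cx,cy)=(0.9988,-0.0494)
member 8 (4-5): L=3.9617, (cx,cy)=(0.3370,0.9415)
solve A·x = −loads:
  F[0-1] = -4644.5473 N (compression)
  F[0-2] = -3388.9308 N (compression)
  F[1-2] = +4311.8160 N (tension)
  F[1-3] = -3359.0554 N (compression)
  F[2-3] = -4281.0500 N (compression)
  F[2-4] = -560.9612 N (compression)
  F[3-4] = +918.5812 N (tension)
  F[3-5] = -3116.4185 N (compression)
  F[4-5] = -499.4108 N (compression)
  Rx@0 = +5282.2000 N
  Ry@0 = +4241.1498 N
  Ry@4 = -360.2198 N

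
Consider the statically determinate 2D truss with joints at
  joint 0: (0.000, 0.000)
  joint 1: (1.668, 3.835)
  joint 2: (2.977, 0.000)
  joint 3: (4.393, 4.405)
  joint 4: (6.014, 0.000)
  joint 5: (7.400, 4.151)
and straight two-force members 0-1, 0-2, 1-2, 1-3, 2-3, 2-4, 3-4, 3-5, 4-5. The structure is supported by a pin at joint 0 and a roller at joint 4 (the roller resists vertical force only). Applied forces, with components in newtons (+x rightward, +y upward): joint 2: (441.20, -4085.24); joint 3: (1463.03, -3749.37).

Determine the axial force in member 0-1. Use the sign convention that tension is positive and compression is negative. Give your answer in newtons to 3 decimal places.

N=6 nodes, M=9 members, R=3 reactions → 2N=12, M+R=12
member 0 (0-1): L=4.1820, (cx,cy)=(0.3988,0.9170)
member 1 (0-2): L=2.9770, (cx,cy)=(1.0000,0.0000)
member 2 (1-2): L=4.0522, (cx,cy)=(0.3230,-0.9464)
member 3 (1-3): L=2.7840, (cx,cy)=(0.9788,0.2047)
member 4 (2-3): L=4.6270, (cx,cy)=(0.3060,0.9520)
member 5 (2-4): L=3.0370, (cx,cy)=(1.0000,0.0000)
member 6 (3-4): L=4.6938, (cx,cy)=(0.3453,-0.9385)
member 7 (3-5): L=3.0177, (cx,cy)=(0.9965,-0.0842)
member 8 (4-5): L=4.3763, (cx,cy)=(0.3167,0.9485)
solve A·x = −loads:
  F[0-1] = -2183.1529 N (compression)
  F[0-2] = +2774.9773 N (tension)
  F[1-2] = +1794.7978 N (tension)
  F[1-3] = -1481.9153 N (compression)
  F[2-3] = +2506.9426 N (tension)
  F[2-4] = +2146.3520 N (tension)
  F[3-4] = -6215.0066 N (compression)
  F[3-5] = -0.0000 N (tension)
  F[4-5] = -0.0000 N (tension)
  Rx@0 = -1904.2300 N
  Ry@0 = +2001.9879 N
  Ry@4 = +5832.6221 N

-2183.153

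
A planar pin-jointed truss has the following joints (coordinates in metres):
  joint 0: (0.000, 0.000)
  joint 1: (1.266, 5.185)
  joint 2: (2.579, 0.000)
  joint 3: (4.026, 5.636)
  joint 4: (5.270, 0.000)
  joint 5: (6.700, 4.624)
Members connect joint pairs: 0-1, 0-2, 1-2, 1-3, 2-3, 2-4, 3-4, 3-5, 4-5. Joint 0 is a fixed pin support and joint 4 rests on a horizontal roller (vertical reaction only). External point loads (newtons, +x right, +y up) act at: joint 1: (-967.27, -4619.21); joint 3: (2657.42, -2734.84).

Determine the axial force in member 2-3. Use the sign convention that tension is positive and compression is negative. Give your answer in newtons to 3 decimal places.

2267.061

N=6 nodes, M=9 members, R=3 reactions → 2N=12, M+R=12
member 0 (0-1): L=5.3373, (cx,cy)=(0.2372,0.9715)
member 1 (0-2): L=2.5790, (cx,cy)=(1.0000,0.0000)
member 2 (1-2): L=5.3487, (cx,cy)=(0.2455,-0.9694)
member 3 (1-3): L=2.7966, (cx,cy)=(0.9869,0.1613)
member 4 (2-3): L=5.8188, (cx,cy)=(0.2487,0.9686)
member 5 (2-4): L=2.6910, (cx,cy)=(1.0000,0.0000)
member 6 (3-4): L=5.7717, (cx,cy)=(0.2155,-0.9765)
member 7 (3-5): L=2.8591, (cx,cy)=(0.9353,-0.3540)
member 8 (4-5): L=4.8401, (cx,cy)=(0.2955,0.9554)
solve A·x = −loads:
  F[0-1] = -2331.3403 N (compression)
  F[0-2] = +2243.1386 N (tension)
  F[1-2] = -2265.1554 N (compression)
  F[1-3] = +983.2055 N (tension)
  F[2-3] = +2267.0608 N (tension)
  F[2-4] = +1123.3176 N (tension)
  F[3-4] = -5211.7401 N (compression)
  F[3-5] = -0.0000 N (compression)
  F[4-5] = +0.0000 N (tension)
  Rx@0 = -1690.1500 N
  Ry@0 = +2264.8071 N
  Ry@4 = +5089.2429 N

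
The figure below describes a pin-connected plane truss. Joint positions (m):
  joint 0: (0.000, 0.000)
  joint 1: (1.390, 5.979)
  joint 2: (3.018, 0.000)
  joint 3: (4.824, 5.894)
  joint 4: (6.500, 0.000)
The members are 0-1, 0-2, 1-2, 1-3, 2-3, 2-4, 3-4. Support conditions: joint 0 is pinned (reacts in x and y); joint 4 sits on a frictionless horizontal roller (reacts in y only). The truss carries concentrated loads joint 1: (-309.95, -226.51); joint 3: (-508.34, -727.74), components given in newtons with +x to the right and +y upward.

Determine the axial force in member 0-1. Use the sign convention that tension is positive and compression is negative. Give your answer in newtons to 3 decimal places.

N=5 nodes, M=7 members, R=3 reactions → 2N=10, M+R=10
member 0 (0-1): L=6.1384, (cx,cy)=(0.2264,0.9740)
member 1 (0-2): L=3.0180, (cx,cy)=(1.0000,0.0000)
member 2 (1-2): L=6.1967, (cx,cy)=(0.2627,-0.9649)
member 3 (1-3): L=3.4351, (cx,cy)=(0.9997,-0.0247)
member 4 (2-3): L=6.1645, (cx,cy)=(0.2930,0.9561)
member 5 (2-4): L=3.4820, (cx,cy)=(1.0000,0.0000)
member 6 (3-4): L=6.1277, (cx,cy)=(0.2735,-0.9619)
solve A·x = −loads:
  F[0-1] = -1141.4187 N (compression)
  F[0-2] = -559.8253 N (compression)
  F[1-2] = +922.3858 N (tension)
  F[1-3] = -190.9036 N (compression)
  F[2-3] = -930.8267 N (compression)
  F[2-4] = -44.7919 N (compression)
  F[3-4] = +163.7647 N (tension)
  Rx@0 = +818.2900 N
  Ry@0 = +1111.7701 N
  Ry@4 = -157.5201 N

-1141.419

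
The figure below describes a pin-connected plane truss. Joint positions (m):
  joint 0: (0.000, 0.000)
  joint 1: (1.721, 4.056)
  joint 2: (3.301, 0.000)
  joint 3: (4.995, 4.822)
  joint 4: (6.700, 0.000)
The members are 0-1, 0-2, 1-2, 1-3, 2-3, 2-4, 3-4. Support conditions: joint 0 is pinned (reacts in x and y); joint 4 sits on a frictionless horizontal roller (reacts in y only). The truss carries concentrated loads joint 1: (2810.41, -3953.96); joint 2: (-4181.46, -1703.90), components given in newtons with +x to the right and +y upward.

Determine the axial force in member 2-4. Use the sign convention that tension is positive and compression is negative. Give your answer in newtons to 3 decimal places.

1257.525

N=5 nodes, M=7 members, R=3 reactions → 2N=10, M+R=10
member 0 (0-1): L=4.4060, (cx,cy)=(0.3906,0.9206)
member 1 (0-2): L=3.3010, (cx,cy)=(1.0000,0.0000)
member 2 (1-2): L=4.3529, (cx,cy)=(0.3630,-0.9318)
member 3 (1-3): L=3.3624, (cx,cy)=(0.9737,0.2278)
member 4 (2-3): L=5.1109, (cx,cy)=(0.3314,0.9435)
member 5 (2-4): L=3.3990, (cx,cy)=(1.0000,0.0000)
member 6 (3-4): L=5.1146, (cx,cy)=(0.3334,-0.9428)
solve A·x = −loads:
  F[0-1] = -2282.7291 N (compression)
  F[0-2] = -479.4107 N (compression)
  F[1-2] = -2674.0065 N (compression)
  F[1-3] = -2805.2056 N (compression)
  F[2-3] = +4446.9011 N (tension)
  F[2-4] = +1257.5248 N (tension)
  F[3-4] = -3772.2488 N (compression)
  Rx@0 = +1371.0500 N
  Ry@0 = +2101.3881 N
  Ry@4 = +3556.4719 N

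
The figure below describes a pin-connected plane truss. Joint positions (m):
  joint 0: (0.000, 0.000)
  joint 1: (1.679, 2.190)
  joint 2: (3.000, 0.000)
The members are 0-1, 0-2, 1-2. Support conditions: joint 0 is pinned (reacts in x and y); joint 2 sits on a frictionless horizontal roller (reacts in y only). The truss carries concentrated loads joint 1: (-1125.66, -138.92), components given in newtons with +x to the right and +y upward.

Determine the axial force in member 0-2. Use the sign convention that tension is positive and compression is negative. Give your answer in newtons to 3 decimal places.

-448.768

N=3 nodes, M=3 members, R=3 reactions → 2N=6, M+R=6
member 0 (0-1): L=2.7596, (cx,cy)=(0.6084,0.7936)
member 1 (0-2): L=3.0000, (cx,cy)=(1.0000,0.0000)
member 2 (1-2): L=2.5576, (cx,cy)=(0.5165,-0.8563)
solve A·x = −loads:
  F[0-1] = -1112.5199 N (compression)
  F[0-2] = -448.7678 N (compression)
  F[1-2] = +868.8516 N (tension)
  Rx@0 = +1125.6600 N
  Ry@0 = +882.9029 N
  Ry@2 = -743.9829 N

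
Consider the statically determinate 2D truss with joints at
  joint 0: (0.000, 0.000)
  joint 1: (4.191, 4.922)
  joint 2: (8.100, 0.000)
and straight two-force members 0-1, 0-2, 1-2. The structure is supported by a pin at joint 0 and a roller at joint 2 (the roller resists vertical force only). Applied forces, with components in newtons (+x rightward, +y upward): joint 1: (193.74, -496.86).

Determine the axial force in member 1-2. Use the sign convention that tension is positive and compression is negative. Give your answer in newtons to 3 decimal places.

-478.628

N=3 nodes, M=3 members, R=3 reactions → 2N=6, M+R=6
member 0 (0-1): L=6.4646, (cx,cy)=(0.6483,0.7614)
member 1 (0-2): L=8.1000, (cx,cy)=(1.0000,0.0000)
member 2 (1-2): L=6.2854, (cx,cy)=(0.6219,-0.7831)
solve A·x = −loads:
  F[0-1] = -160.3059 N (compression)
  F[0-2] = +297.6669 N (tension)
  F[1-2] = -478.6284 N (compression)
  Rx@0 = -193.7400 N
  Ry@0 = +122.0540 N
  Ry@2 = +374.8060 N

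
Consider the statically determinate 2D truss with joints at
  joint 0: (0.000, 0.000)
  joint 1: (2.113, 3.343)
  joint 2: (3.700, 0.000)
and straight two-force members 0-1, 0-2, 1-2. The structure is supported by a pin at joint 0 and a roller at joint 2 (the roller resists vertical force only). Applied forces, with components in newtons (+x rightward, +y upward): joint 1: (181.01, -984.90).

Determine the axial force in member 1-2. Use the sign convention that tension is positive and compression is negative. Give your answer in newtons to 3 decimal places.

N=3 nodes, M=3 members, R=3 reactions → 2N=6, M+R=6
member 0 (0-1): L=3.9548, (cx,cy)=(0.5343,0.8453)
member 1 (0-2): L=3.7000, (cx,cy)=(1.0000,0.0000)
member 2 (1-2): L=3.7006, (cx,cy)=(0.4289,-0.9034)
solve A·x = −loads:
  F[0-1] = -306.2776 N (compression)
  F[0-2] = +344.6504 N (tension)
  F[1-2] = -803.6566 N (compression)
  Rx@0 = -181.0100 N
  Ry@0 = +258.8973 N
  Ry@2 = +726.0027 N

-803.657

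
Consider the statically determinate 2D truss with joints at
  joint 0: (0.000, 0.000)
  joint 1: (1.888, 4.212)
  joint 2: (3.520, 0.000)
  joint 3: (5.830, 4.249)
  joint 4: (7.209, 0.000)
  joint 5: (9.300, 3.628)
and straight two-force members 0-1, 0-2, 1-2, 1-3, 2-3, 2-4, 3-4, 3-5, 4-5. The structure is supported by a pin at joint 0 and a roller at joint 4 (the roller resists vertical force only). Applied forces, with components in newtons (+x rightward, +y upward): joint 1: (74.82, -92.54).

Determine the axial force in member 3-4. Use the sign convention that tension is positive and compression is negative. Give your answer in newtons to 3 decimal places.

-71.440

N=6 nodes, M=9 members, R=3 reactions → 2N=12, M+R=12
member 0 (0-1): L=4.6158, (cx,cy)=(0.4090,0.9125)
member 1 (0-2): L=3.5200, (cx,cy)=(1.0000,0.0000)
member 2 (1-2): L=4.5171, (cx,cy)=(0.3613,-0.9325)
member 3 (1-3): L=3.9422, (cx,cy)=(1.0000,0.0094)
member 4 (2-3): L=4.8363, (cx,cy)=(0.4776,0.8786)
member 5 (2-4): L=3.6890, (cx,cy)=(1.0000,0.0000)
member 6 (3-4): L=4.4672, (cx,cy)=(0.3087,-0.9512)
member 7 (3-5): L=3.5251, (cx,cy)=(0.9844,-0.1762)
member 8 (4-5): L=4.1874, (cx,cy)=(0.4994,0.8664)
solve A·x = −loads:
  F[0-1] = -26.9465 N (compression)
  F[0-2] = +85.8419 N (tension)
  F[1-2] = -73.4701 N (compression)
  F[1-3] = -59.3004 N (compression)
  F[2-3] = +77.9770 N (tension)
  F[2-4] = +22.0532 N (tension)
  F[3-4] = -71.4399 N (compression)
  F[3-5] = +0.0000 N (tension)
  F[4-5] = -0.0000 N (compression)
  Rx@0 = -74.8200 N
  Ry@0 = +24.5892 N
  Ry@4 = +67.9508 N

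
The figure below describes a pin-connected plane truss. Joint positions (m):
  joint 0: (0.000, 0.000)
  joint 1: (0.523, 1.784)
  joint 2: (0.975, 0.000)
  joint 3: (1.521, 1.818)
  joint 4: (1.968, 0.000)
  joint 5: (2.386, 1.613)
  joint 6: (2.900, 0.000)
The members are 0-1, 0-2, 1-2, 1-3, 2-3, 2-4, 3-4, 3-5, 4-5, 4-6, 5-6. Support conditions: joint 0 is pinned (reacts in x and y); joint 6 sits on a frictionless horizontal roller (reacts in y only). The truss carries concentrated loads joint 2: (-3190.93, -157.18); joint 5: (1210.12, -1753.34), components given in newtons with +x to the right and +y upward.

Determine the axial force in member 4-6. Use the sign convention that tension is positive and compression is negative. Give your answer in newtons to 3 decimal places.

N=7 nodes, M=11 members, R=3 reactions → 2N=14, M+R=14
member 0 (0-1): L=1.8591, (cx,cy)=(0.2813,0.9596)
member 1 (0-2): L=0.9750, (cx,cy)=(1.0000,0.0000)
member 2 (1-2): L=1.8404, (cx,cy)=(0.2456,-0.9694)
member 3 (1-3): L=0.9986, (cx,cy)=(0.9994,0.0340)
member 4 (2-3): L=1.8982, (cx,cy)=(0.2876,0.9577)
member 5 (2-4): L=0.9930, (cx,cy)=(1.0000,0.0000)
member 6 (3-4): L=1.8721, (cx,cy)=(0.2388,-0.9711)
member 7 (3-5): L=0.8890, (cx,cy)=(0.9730,-0.2306)
member 8 (4-5): L=1.6663, (cx,cy)=(0.2509,0.9680)
member 9 (4-6): L=0.9320, (cx,cy)=(1.0000,0.0000)
member 10 (5-6): L=1.6929, (cx,cy)=(0.3036,-0.9528)
solve A·x = −loads:
  F[0-1] = +268.8350 N (tension)
  F[0-2] = -2056.4391 N (compression)
  F[1-2] = -261.2164 N (compression)
  F[1-3] = +139.8657 N (tension)
  F[2-3] = +428.5044 N (tension)
  F[2-4] = +947.0813 N (tension)
  F[3-4] = -522.1437 N (compression)
  F[3-5] = +398.4468 N (tension)
  F[4-5] = +523.7909 N (tension)
  F[4-6] = +691.0154 N (tension)
  F[5-6] = -2275.9360 N (compression)
  Rx@0 = +1980.8100 N
  Ry@0 = -257.9777 N
  Ry@6 = +2168.4977 N

691.015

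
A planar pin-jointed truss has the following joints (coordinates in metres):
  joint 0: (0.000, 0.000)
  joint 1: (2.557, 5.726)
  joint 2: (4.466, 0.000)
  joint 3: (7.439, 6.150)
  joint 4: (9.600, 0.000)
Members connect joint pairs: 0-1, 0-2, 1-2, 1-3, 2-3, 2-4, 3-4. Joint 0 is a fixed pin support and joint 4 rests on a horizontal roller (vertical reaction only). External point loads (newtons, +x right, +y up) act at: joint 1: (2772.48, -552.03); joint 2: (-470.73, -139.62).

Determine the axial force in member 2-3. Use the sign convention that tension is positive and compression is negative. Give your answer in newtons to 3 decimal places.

N=5 nodes, M=7 members, R=3 reactions → 2N=10, M+R=10
member 0 (0-1): L=6.2710, (cx,cy)=(0.4078,0.9131)
member 1 (0-2): L=4.4660, (cx,cy)=(1.0000,0.0000)
member 2 (1-2): L=6.0358, (cx,cy)=(0.3163,-0.9487)
member 3 (1-3): L=4.9004, (cx,cy)=(0.9962,0.0865)
member 4 (2-3): L=6.8309, (cx,cy)=(0.4352,0.9003)
member 5 (2-4): L=5.1340, (cx,cy)=(1.0000,0.0000)
member 6 (3-4): L=6.5186, (cx,cy)=(0.3315,-0.9435)
solve A·x = −loads:
  F[0-1] = +1285.7466 N (tension)
  F[0-2] = +1777.4861 N (tension)
  F[1-2] = -1968.2655 N (compression)
  F[1-3] = -1631.8178 N (compression)
  F[2-3] = +2229.0379 N (tension)
  F[2-4] = +655.5584 N (tension)
  F[3-4] = -1977.4811 N (compression)
  Rx@0 = -2301.7500 N
  Ry@0 = -1174.0067 N
  Ry@4 = +1865.6567 N

2229.038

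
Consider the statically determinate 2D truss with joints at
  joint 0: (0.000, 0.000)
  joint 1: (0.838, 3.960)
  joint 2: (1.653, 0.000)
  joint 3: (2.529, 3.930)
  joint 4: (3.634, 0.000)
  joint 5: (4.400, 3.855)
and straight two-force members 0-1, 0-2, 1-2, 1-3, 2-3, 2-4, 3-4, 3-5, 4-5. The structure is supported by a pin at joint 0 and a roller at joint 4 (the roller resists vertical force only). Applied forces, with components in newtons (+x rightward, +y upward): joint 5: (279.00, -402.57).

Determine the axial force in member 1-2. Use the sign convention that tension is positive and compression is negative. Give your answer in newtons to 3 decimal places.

-391.695

N=6 nodes, M=9 members, R=3 reactions → 2N=12, M+R=12
member 0 (0-1): L=4.0477, (cx,cy)=(0.2070,0.9783)
member 1 (0-2): L=1.6530, (cx,cy)=(1.0000,0.0000)
member 2 (1-2): L=4.0430, (cx,cy)=(0.2016,-0.9795)
member 3 (1-3): L=1.6913, (cx,cy)=(0.9998,-0.0177)
member 4 (2-3): L=4.0264, (cx,cy)=(0.2176,0.9760)
member 5 (2-4): L=1.9810, (cx,cy)=(1.0000,0.0000)
member 6 (3-4): L=4.0824, (cx,cy)=(0.2707,-0.9627)
member 7 (3-5): L=1.8725, (cx,cy)=(0.9992,-0.0401)
member 8 (4-5): L=3.9304, (cx,cy)=(0.1949,0.9808)
solve A·x = −loads:
  F[0-1] = +389.2573 N (tension)
  F[0-2] = +198.4115 N (tension)
  F[1-2] = -391.6953 N (compression)
  F[1-3] = +159.5727 N (tension)
  F[2-3] = +393.0697 N (tension)
  F[2-4] = +33.9355 N (tension)
  F[3-4] = -410.4211 N (compression)
  F[3-5] = +356.4411 N (tension)
  F[4-5] = -395.8846 N (compression)
  Rx@0 = -279.0000 N
  Ry@0 = -380.8238 N
  Ry@4 = +783.3938 N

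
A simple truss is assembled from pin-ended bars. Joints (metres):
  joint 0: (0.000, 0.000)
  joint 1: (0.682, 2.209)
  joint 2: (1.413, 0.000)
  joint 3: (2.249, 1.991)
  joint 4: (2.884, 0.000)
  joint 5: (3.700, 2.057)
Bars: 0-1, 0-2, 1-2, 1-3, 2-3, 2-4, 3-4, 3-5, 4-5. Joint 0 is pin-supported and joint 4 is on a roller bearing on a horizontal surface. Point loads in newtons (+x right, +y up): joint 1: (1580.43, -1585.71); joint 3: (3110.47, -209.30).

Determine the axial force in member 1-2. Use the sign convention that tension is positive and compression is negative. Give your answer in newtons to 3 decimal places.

-3927.680

N=6 nodes, M=9 members, R=3 reactions → 2N=12, M+R=12
member 0 (0-1): L=2.3119, (cx,cy)=(0.2950,0.9555)
member 1 (0-2): L=1.4130, (cx,cy)=(1.0000,0.0000)
member 2 (1-2): L=2.3268, (cx,cy)=(0.3142,-0.9494)
member 3 (1-3): L=1.5821, (cx,cy)=(0.9905,-0.1378)
member 4 (2-3): L=2.1594, (cx,cy)=(0.3871,0.9220)
member 5 (2-4): L=1.4710, (cx,cy)=(1.0000,0.0000)
member 6 (3-4): L=2.0898, (cx,cy)=(0.3039,-0.9527)
member 7 (3-5): L=1.4525, (cx,cy)=(0.9990,0.0454)
member 8 (4-5): L=2.2129, (cx,cy)=(0.3687,0.9295)
solve A·x = −loads:
  F[0-1] = +2198.9233 N (tension)
  F[0-2] = +4042.2230 N (tension)
  F[1-2] = -3927.6799 N (compression)
  F[1-3] = +305.0933 N (tension)
  F[2-3] = +4044.1883 N (tension)
  F[2-4] = +1242.5961 N (tension)
  F[3-4] = -4089.4327 N (compression)
  F[3-5] = +0.0000 N (tension)
  F[4-5] = -0.0000 N (compression)
  Rx@0 = -4690.9000 N
  Ry@0 = -2101.0668 N
  Ry@4 = +3896.0768 N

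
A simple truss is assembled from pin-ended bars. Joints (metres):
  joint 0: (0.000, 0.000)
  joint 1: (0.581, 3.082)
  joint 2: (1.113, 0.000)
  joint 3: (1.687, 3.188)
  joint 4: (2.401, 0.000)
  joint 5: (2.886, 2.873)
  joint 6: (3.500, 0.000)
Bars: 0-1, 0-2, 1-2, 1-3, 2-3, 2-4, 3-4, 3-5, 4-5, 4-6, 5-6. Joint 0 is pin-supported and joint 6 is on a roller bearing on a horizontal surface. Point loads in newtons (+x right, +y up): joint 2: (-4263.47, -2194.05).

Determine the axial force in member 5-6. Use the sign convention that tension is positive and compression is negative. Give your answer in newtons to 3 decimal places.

N=7 nodes, M=11 members, R=3 reactions → 2N=14, M+R=14
member 0 (0-1): L=3.1363, (cx,cy)=(0.1853,0.9827)
member 1 (0-2): L=1.1130, (cx,cy)=(1.0000,0.0000)
member 2 (1-2): L=3.1276, (cx,cy)=(0.1701,-0.9854)
member 3 (1-3): L=1.1111, (cx,cy)=(0.9954,0.0954)
member 4 (2-3): L=3.2393, (cx,cy)=(0.1772,0.9842)
member 5 (2-4): L=1.2880, (cx,cy)=(1.0000,0.0000)
member 6 (3-4): L=3.2670, (cx,cy)=(0.2186,-0.9758)
member 7 (3-5): L=1.2397, (cx,cy)=(0.9672,-0.2541)
member 8 (4-5): L=2.9136, (cx,cy)=(0.1665,0.9860)
member 9 (4-6): L=1.0990, (cx,cy)=(1.0000,0.0000)
member 10 (5-6): L=2.9379, (cx,cy)=(0.2090,-0.9779)
solve A·x = −loads:
  F[0-1] = -1522.6981 N (compression)
  F[0-2] = -3981.3886 N (compression)
  F[1-2] = +1466.7706 N (tension)
  F[1-3] = -534.0143 N (compression)
  F[2-3] = +760.6930 N (tension)
  F[2-4] = +396.7831 N (tension)
  F[3-4] = -646.1892 N (compression)
  F[3-5] = -264.2303 N (compression)
  F[4-5] = +639.4898 N (tension)
  F[4-6] = +149.1099 N (tension)
  F[5-6] = -713.4634 N (compression)
  Rx@0 = +4263.4700 N
  Ry@0 = +1496.3421 N
  Ry@6 = +697.7079 N

-713.463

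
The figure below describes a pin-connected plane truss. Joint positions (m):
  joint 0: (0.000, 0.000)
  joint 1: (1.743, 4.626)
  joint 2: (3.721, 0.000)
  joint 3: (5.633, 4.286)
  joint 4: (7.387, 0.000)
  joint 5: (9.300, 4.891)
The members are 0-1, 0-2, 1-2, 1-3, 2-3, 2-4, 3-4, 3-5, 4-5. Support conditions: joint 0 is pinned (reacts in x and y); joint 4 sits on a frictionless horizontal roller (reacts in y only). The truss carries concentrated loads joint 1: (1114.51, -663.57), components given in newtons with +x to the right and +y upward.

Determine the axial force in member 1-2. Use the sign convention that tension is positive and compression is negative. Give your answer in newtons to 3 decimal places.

N=6 nodes, M=9 members, R=3 reactions → 2N=12, M+R=12
member 0 (0-1): L=4.9435, (cx,cy)=(0.3526,0.9358)
member 1 (0-2): L=3.7210, (cx,cy)=(1.0000,0.0000)
member 2 (1-2): L=5.0311, (cx,cy)=(0.3932,-0.9195)
member 3 (1-3): L=3.9048, (cx,cy)=(0.9962,-0.0871)
member 4 (2-3): L=4.6931, (cx,cy)=(0.4074,0.9132)
member 5 (2-4): L=3.6660, (cx,cy)=(1.0000,0.0000)
member 6 (3-4): L=4.6310, (cx,cy)=(0.3788,-0.9255)
member 7 (3-5): L=3.7166, (cx,cy)=(0.9867,0.1628)
member 8 (4-5): L=5.2518, (cx,cy)=(0.3643,0.9313)
solve A·x = −loads:
  F[0-1] = +204.0526 N (tension)
  F[0-2] = +1042.5639 N (tension)
  F[1-2] = -862.4845 N (compression)
  F[1-3] = -706.1588 N (compression)
  F[2-3] = +868.3638 N (tension)
  F[2-4] = +349.7025 N (tension)
  F[3-4] = -923.3056 N (compression)
  F[3-5] = +0.0000 N (tension)
  F[4-5] = -0.0000 N (compression)
  Rx@0 = -1114.5100 N
  Ry@0 = -190.9482 N
  Ry@4 = +854.5182 N

-862.484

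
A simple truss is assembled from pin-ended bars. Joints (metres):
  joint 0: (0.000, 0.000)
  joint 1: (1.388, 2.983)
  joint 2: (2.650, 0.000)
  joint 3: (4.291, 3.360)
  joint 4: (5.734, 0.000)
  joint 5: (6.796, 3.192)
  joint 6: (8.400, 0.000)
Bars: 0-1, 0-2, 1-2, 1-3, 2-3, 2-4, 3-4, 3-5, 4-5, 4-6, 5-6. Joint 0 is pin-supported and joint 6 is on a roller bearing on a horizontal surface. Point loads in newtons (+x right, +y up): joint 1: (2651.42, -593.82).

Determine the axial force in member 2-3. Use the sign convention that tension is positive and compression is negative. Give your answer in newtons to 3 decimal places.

1431.624

N=7 nodes, M=11 members, R=3 reactions → 2N=14, M+R=14
member 0 (0-1): L=3.2901, (cx,cy)=(0.4219,0.9067)
member 1 (0-2): L=2.6500, (cx,cy)=(1.0000,0.0000)
member 2 (1-2): L=3.2390, (cx,cy)=(0.3896,-0.9210)
member 3 (1-3): L=2.9274, (cx,cy)=(0.9917,0.1288)
member 4 (2-3): L=3.7393, (cx,cy)=(0.4389,0.8986)
member 5 (2-4): L=3.0840, (cx,cy)=(1.0000,0.0000)
member 6 (3-4): L=3.6568, (cx,cy)=(0.3946,-0.9188)
member 7 (3-5): L=2.5106, (cx,cy)=(0.9978,-0.0669)
member 8 (4-5): L=3.3640, (cx,cy)=(0.3157,0.9489)
member 9 (4-6): L=2.6660, (cx,cy)=(1.0000,0.0000)
member 10 (5-6): L=3.5723, (cx,cy)=(0.4490,-0.8935)
solve A·x = −loads:
  F[0-1] = +491.7756 N (tension)
  F[0-2] = +2443.9545 N (tension)
  F[1-2] = -1396.7863 N (compression)
  F[1-3] = -1915.6773 N (compression)
  F[2-3] = +1431.6242 N (tension)
  F[2-4] = +1271.4560 N (tension)
  F[3-4] = -1069.5188 N (compression)
  F[3-5] = -851.3188 N (compression)
  F[4-5] = +1035.6885 N (tension)
  F[4-6] = +522.4515 N (tension)
  F[5-6] = -1163.5780 N (compression)
  Rx@0 = -2651.4200 N
  Ry@0 = -445.8714 N
  Ry@6 = +1039.6914 N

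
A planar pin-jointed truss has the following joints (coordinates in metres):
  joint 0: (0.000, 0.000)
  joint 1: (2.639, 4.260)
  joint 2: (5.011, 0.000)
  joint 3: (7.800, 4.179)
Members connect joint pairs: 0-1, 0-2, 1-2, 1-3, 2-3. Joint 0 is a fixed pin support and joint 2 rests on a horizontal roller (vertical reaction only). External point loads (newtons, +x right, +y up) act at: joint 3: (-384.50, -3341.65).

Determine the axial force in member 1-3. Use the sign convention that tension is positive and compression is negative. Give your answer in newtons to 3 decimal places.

1826.759

N=4 nodes, M=5 members, R=3 reactions → 2N=8, M+R=8
member 0 (0-1): L=5.0112, (cx,cy)=(0.5266,0.8501)
member 1 (0-2): L=5.0110, (cx,cy)=(1.0000,0.0000)
member 2 (1-2): L=4.8759, (cx,cy)=(0.4865,-0.8737)
member 3 (1-3): L=5.1616, (cx,cy)=(0.9999,-0.0157)
member 4 (2-3): L=5.0242, (cx,cy)=(0.5551,0.8318)
solve A·x = −loads:
  F[0-1] = +1810.6368 N (tension)
  F[0-2] = -1338.0221 N (compression)
  F[1-2] = -1794.5533 N (compression)
  F[1-3] = +1826.7587 N (tension)
  F[2-3] = -3983.0300 N (compression)
  Rx@0 = +384.5000 N
  Ry@0 = -1539.2210 N
  Ry@2 = +4880.8710 N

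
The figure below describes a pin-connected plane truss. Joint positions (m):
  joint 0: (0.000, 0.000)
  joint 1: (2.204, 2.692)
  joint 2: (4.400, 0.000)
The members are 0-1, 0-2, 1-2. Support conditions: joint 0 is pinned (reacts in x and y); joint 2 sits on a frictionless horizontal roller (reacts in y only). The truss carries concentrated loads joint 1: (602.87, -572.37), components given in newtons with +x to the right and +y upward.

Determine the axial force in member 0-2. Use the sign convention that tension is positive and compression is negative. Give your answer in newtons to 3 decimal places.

N=3 nodes, M=3 members, R=3 reactions → 2N=6, M+R=6
member 0 (0-1): L=3.4791, (cx,cy)=(0.6335,0.7738)
member 1 (0-2): L=4.4000, (cx,cy)=(1.0000,0.0000)
member 2 (1-2): L=3.4741, (cx,cy)=(0.6321,-0.7749)
solve A·x = −loads:
  F[0-1] = +107.5049 N (tension)
  F[0-2] = +534.7669 N (tension)
  F[1-2] = -846.0049 N (compression)
  Rx@0 = -602.8700 N
  Ry@0 = -83.1822 N
  Ry@2 = +655.5522 N

534.767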